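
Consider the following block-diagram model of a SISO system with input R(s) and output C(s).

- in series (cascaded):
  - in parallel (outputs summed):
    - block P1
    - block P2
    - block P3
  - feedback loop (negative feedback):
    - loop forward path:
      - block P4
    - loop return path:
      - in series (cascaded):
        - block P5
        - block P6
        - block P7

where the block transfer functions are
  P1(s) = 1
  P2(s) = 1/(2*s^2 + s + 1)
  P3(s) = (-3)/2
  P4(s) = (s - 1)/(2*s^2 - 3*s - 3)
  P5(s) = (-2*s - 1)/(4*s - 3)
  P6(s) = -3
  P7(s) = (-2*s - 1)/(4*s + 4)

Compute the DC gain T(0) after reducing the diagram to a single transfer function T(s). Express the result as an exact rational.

Step 1: combine P1, P2, P3 in parallel; result (-2*s^2 - s + 1)/(4*s^2 + 2*s + 2)
Step 2: series reduction of P5, P6, P7; result (-12*s^2 - 12*s - 3)/(16*s^2 + 4*s - 12)
Step 3: feedback reduction of P4, (P5*P6*P7); result (16*s^3 - 12*s^2 - 16*s + 12)/(32*s^4 - 52*s^3 - 84*s^2 + 33*s + 39)
Step 4: combine (P1+P2+P3), [P4/(1+P4*(P5*P6*P7))] in series; result (-16*s^5 + 4*s^4 + 30*s^3 - 10*s^2 - 14*s + 6)/(64*s^6 - 72*s^5 - 188*s^4 - 70*s^3 + 27*s^2 + 72*s + 39)
That last expression is T(s); at s = 0 only the constant terms survive, so T(0) = 6/39 = 2/13.

Therefore the answer is 2/13.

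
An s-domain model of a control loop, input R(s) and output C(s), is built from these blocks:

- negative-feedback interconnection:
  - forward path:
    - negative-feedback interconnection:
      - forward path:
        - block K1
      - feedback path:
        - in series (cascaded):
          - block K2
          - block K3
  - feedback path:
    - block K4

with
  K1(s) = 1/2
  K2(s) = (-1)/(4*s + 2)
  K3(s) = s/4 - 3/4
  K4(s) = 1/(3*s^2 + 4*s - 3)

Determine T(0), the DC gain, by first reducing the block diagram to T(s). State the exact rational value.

First reduce the diagram to T(s).

Step 1 - combine K2, K3 in series; result (3 - s)/(16*s + 8)
Step 2 - feedback reduction of K1, (K2*K3); result (16*s + 8)/(31*s + 19)
Step 3 - apply the feedback formula to [K1/(1+K1*(K2*K3))], K4; result (48*s^3 + 88*s^2 - 16*s - 24)/(93*s^3 + 181*s^2 - s - 49)
Evaluating the step-3 result (the overall T(s)) at s = 0 gives T(0) = -24/(-49) = 24/49.

Answer: 24/49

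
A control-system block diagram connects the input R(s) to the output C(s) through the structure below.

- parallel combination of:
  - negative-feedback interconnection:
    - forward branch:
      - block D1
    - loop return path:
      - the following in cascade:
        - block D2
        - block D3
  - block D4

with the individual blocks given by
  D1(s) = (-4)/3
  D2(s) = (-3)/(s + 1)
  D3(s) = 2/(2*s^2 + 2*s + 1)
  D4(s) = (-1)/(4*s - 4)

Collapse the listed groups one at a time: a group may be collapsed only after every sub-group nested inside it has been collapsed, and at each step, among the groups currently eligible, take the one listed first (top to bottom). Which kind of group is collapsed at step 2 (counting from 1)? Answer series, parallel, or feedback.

Reducing step by step:

Step 1. multiply D2, D3 (series)
Step 2. close the feedback loop around D1, (D2*D3)
Step 3. sum the parallel branches [D1/(1+D1*(D2*D3))], D4
The group at step 2 is a feedback group.

Answer: feedback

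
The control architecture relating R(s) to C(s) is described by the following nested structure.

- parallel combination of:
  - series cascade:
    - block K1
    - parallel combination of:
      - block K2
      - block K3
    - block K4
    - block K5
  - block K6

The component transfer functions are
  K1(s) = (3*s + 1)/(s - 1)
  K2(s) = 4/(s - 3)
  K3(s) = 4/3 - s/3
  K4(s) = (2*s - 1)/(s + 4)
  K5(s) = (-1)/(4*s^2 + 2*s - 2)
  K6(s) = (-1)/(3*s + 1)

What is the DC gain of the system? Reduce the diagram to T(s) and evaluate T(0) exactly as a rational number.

Reducing step by step:

Step 1. reduce the parallel group K2, K3, giving (-s^2 + 7*s)/(3*s - 9)
Step 2. multiply K1, (K2+K3), K4, K5 (series), giving (3*s^3 - 20*s^2 - 7*s)/(6*s^4 + 6*s^3 - 78*s^2 - 6*s + 72)
Step 3. reduce the parallel group (K1*(K2+K3)*K4*K5), K6, giving (3*s^4 - 63*s^3 + 37*s^2 - s - 72)/(18*s^5 + 24*s^4 - 228*s^3 - 96*s^2 + 210*s + 72)
Evaluating the step-3 result (the overall T(s)) at s = 0 gives T(0) = -72/72 = -1.

Answer: -1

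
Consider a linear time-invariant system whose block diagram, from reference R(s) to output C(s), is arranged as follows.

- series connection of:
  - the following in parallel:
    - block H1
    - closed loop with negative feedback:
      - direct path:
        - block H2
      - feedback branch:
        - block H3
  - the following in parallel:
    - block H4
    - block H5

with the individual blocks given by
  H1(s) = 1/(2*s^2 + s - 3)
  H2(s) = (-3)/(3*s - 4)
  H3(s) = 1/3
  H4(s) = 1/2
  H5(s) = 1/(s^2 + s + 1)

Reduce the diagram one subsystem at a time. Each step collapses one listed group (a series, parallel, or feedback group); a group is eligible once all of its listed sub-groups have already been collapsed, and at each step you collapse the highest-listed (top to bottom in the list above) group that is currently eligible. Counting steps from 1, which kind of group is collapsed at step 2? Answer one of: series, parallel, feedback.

Step 1: reduce the feedback loop with forward H2 and return H3
Step 2: add H1, [H2/(1+H2*H3)] (parallel)
Step 3: parallel reduction of H4, H5
Step 4: cascade (H1+[H2/(1+H2*H3)]), (H4+H5)
Step 2: parallel.

Hence the answer: parallel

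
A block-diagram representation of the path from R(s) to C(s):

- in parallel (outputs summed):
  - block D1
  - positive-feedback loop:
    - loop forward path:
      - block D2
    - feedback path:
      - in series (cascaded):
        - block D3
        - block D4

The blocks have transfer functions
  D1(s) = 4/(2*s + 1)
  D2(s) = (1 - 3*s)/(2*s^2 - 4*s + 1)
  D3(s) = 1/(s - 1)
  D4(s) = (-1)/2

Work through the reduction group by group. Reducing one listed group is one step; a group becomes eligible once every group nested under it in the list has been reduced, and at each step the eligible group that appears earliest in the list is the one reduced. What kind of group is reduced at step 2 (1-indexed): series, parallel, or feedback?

Step 1 - series reduction of D3, D4
Step 2 - collapse the loop (D2 forward, (D3*D4) return)
Step 3 - combine D1, [D2/(1-D2*(D3*D4))] in parallel
At step 2 the group reduced is feedback.

Final answer: feedback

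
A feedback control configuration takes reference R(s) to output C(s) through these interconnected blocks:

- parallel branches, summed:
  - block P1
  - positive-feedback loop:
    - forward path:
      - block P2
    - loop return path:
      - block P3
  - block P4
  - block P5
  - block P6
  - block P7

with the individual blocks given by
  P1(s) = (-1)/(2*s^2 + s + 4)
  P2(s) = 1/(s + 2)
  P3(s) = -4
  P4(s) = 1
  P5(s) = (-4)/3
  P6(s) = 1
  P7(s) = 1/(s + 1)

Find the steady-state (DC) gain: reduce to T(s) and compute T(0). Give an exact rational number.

Step 1 - collapse the loop (P2 forward, P3 return); result 1/(s + 6)
Step 2 - parallel reduction of P1, [P2/(1-P2*P3)], P4, P5, P6, P7; result (4*s^4 + 42*s^3 + 91*s^2 + 92*s + 114)/(6*s^4 + 45*s^3 + 69*s^2 + 102*s + 72)
That last expression is T(s); at s = 0 only the constant terms survive, so T(0) = 114/72 = 19/12.

Answer: 19/12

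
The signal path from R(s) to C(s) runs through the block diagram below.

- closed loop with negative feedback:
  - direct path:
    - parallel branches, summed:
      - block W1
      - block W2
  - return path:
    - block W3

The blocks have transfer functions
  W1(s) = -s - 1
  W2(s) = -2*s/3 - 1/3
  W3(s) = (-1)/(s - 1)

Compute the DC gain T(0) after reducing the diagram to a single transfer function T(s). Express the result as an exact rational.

(1) reduce the parallel group W1, W2 = -5*s/3 - 4/3
(2) collapse the loop ((W1+W2) forward, W3 return) = (-5*s^2 + s + 4)/(8*s + 1)
Evaluating the step-2 result (the overall T(s)) at s = 0 gives T(0) = 4/1 = 4.

Therefore the answer is 4.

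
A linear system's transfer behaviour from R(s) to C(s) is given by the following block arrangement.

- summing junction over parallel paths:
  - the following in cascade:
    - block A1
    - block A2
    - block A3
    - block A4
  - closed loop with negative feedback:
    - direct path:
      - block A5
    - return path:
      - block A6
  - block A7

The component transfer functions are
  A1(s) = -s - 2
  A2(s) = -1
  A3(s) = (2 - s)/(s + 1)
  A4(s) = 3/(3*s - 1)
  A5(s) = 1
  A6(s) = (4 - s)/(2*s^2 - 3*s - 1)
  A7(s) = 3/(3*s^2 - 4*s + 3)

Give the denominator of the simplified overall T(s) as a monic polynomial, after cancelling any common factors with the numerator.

First reduce the diagram to T(s).

Step 1. reduce the series chain A1, A2, A3, A4 gives (12 - 3*s^2)/(3*s^2 + 2*s - 1)
Step 2. reduce the feedback loop with forward A5 and return A6 gives (2*s^2 - 3*s - 1)/(2*s^2 - 4*s + 3)
Step 3. sum the parallel branches (A1*A2*A3*A4), [A5/(1+A5*A6)], A7 gives (21*s^5 + 2*s^4 - 160*s^3 + 308*s^2 - 259*s + 102)/(18*s^6 - 48*s^5 + 47*s^4 + 10*s^3 - 52*s^2 + 42*s - 9)
T(s) is the step-3 result (common factors already cancelled). Leading coefficient of the denominator: 18. Divide through by 18 for the monic polynomial.

Answer: s^6 - 8*s^5/3 + 47*s^4/18 + 5*s^3/9 - 26*s^2/9 + 7*s/3 - 1/2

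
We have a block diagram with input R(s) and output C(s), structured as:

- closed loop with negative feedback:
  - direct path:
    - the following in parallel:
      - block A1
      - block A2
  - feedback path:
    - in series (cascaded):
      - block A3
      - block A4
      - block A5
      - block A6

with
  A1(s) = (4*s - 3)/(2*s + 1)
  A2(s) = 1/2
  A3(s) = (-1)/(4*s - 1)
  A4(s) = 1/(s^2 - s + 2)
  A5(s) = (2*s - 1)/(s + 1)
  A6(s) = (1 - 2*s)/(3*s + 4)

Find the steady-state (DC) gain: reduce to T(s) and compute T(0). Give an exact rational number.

(1) parallel reduction of A1, A2 = (10*s - 5)/(4*s + 2)
(2) combine A3, A4, A5, A6 in series = (4*s^2 - 4*s + 1)/(12*s^5 + 13*s^4 + 8*s^3 + 37*s^2 + 22*s - 8)
(3) close the feedback loop around (A1+A2), (A3*A4*A5*A6) = (120*s^6 + 70*s^5 + 15*s^4 + 330*s^3 + 35*s^2 - 190*s + 40)/(48*s^6 + 76*s^5 + 58*s^4 + 204*s^3 + 102*s^2 + 42*s - 21)
DC gain: substitute s = 0 into T(s) from step 3: T(0) = 40/(-21) = -40/21.

Final answer: -40/21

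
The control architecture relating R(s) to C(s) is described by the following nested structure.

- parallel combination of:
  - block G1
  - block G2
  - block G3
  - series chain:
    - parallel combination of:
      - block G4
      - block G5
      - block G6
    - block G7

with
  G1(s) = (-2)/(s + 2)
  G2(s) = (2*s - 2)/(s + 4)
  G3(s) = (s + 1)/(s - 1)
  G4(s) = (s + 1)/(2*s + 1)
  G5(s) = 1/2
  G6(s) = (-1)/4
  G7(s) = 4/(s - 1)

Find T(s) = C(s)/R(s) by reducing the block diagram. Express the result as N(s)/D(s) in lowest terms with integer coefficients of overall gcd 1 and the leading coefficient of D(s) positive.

First reduce the diagram to T(s).

1. sum the parallel branches G4, G5, G6; result (6*s + 5)/(8*s + 4)
2. multiply (G4+G5+G6), G7 (series); result (6*s + 5)/(2*s^2 - s - 1)
3. sum the parallel branches G1, G2, G3, ((G4+G5+G6)*G7), which is the overall transfer function T(s) = C(s)/R(s) in lowest terms

Answer: (6*s^4 + 19*s^3 + 50*s^2 + 120*s + 60)/(2*s^4 + 11*s^3 + 9*s^2 - 14*s - 8)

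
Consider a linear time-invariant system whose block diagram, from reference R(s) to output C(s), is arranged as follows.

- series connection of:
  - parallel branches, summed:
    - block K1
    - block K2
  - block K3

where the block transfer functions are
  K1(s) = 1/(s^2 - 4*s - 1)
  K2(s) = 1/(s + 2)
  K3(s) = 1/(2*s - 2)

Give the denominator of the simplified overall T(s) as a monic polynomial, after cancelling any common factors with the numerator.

(1) combine K1, K2 in parallel -> (s^2 - 3*s + 1)/(s^3 - 2*s^2 - 9*s - 2)
(2) combine (K1+K2), K3 in series -> (s^2 - 3*s + 1)/(2*s^4 - 6*s^3 - 14*s^2 + 14*s + 4)
No further cancellation is possible in the step-2 result, so that is T(s). Its denominator becomes monic after dividing by the leading coefficient 2.

Hence the answer: s^4 - 3*s^3 - 7*s^2 + 7*s + 2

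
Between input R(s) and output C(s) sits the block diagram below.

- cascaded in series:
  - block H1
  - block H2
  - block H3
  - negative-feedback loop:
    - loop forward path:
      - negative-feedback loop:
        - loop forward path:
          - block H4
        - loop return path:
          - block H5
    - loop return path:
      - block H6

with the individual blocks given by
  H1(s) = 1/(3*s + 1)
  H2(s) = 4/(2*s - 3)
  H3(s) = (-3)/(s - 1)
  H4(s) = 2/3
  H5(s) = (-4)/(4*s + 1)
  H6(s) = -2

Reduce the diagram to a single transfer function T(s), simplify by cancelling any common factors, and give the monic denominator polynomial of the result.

(1) apply the feedback formula to H4, H5: (8*s + 2)/(12*s - 5)
(2) collapse the loop ([H4/(1+H4*H5)] forward, H6 return): (-8*s - 2)/(4*s + 9)
(3) cascade H1, H2, H3, [[H4/(1+H4*H5)]/(1+[H4/(1+H4*H5)]*H6)]: (96*s + 24)/(24*s^4 + 2*s^3 - 101*s^2 + 48*s + 27)
The result of step 3 is T(s) in lowest terms. Its denominator has leading coefficient 24; dividing the denominator through by 24 makes it monic.

Final answer: s^4 + s^3/12 - 101*s^2/24 + 2*s + 9/8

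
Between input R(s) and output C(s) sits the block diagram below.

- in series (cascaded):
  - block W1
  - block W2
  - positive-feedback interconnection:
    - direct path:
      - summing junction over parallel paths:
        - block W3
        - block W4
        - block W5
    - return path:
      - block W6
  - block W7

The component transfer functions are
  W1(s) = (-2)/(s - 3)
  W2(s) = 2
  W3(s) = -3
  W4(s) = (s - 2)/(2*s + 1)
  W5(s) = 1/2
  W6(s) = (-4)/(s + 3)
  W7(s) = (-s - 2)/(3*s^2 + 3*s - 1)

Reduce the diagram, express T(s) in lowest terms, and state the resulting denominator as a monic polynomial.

[1] combine W3, W4, W5 in parallel, giving (-8*s - 9)/(4*s + 2)
[2] feedback reduction of (W3+W4+W5), W6, giving (-8*s^2 - 33*s - 27)/(4*s^2 - 18*s - 30)
[3] cascade W1, W2, [(W3+W4+W5)/(1-(W3+W4+W5)*W6)], W7, giving (-16*s^3 - 98*s^2 - 186*s - 108)/(6*s^5 - 39*s^4 - 11*s^3 + 186*s^2 + 123*s - 45)
No further cancellation is possible in the step-3 result, so that is T(s). Its denominator becomes monic after dividing by the leading coefficient 6.

Final answer: s^5 - 13*s^4/2 - 11*s^3/6 + 31*s^2 + 41*s/2 - 15/2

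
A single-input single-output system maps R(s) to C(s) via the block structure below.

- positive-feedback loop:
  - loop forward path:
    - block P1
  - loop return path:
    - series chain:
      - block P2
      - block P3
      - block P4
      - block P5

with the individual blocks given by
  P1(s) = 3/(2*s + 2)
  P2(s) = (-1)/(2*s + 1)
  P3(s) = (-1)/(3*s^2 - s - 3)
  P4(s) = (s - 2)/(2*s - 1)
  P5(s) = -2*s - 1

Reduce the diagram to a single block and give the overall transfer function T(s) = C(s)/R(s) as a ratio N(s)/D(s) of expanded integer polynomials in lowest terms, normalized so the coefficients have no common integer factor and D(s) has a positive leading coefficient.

Step 1: combine P2, P3, P4, P5 in series -> (2 - s)/(6*s^3 - 5*s^2 - 5*s + 3)
Step 2: apply the feedback formula to P1, (P2*P3*P4*P5), giving the overall T(s)

Answer: (18*s^3 - 15*s^2 - 15*s + 9)/(12*s^4 + 2*s^3 - 20*s^2 - s)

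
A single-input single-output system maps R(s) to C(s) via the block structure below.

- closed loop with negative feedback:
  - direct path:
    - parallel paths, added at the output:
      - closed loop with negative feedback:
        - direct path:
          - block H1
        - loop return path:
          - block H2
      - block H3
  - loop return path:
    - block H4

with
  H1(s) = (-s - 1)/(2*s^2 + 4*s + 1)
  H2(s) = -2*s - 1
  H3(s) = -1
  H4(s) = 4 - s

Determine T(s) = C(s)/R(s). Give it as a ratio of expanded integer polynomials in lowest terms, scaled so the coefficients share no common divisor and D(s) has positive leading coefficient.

Step 1. close the feedback loop around H1, H2 = (-s - 1)/(4*s^2 + 7*s + 2)
Step 2. reduce the parallel group [H1/(1+H1*H2)], H3 = (-4*s^2 - 8*s - 3)/(4*s^2 + 7*s + 2)
Step 3. feedback reduction of ([H1/(1+H1*H2)]+H3), H4; the result is T(s) itself (integer coefficients, no common factor, positive leading denominator coefficient)

Final answer: (-4*s^2 - 8*s - 3)/(4*s^3 - 4*s^2 - 22*s - 10)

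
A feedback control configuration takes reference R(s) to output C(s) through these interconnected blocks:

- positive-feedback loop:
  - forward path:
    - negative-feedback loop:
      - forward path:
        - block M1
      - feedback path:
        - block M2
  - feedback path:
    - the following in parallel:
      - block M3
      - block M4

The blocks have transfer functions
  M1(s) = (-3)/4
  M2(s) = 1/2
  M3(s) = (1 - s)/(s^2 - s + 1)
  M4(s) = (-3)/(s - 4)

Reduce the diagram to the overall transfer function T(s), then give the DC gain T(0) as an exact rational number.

Step 1. feedback reduction of M1, M2: (-6)/5
Step 2. parallel reduction of M3, M4: (-4*s^2 + 8*s - 7)/(s^3 - 5*s^2 + 5*s - 4)
Step 3. feedback reduction of [M1/(1+M1*M2)], (M3+M4): (-6*s^3 + 30*s^2 - 30*s + 24)/(5*s^3 - 49*s^2 + 73*s - 62)
That last expression is T(s); at s = 0 only the constant terms survive, so T(0) = 24/(-62) = -12/31.

Therefore the answer is -12/31.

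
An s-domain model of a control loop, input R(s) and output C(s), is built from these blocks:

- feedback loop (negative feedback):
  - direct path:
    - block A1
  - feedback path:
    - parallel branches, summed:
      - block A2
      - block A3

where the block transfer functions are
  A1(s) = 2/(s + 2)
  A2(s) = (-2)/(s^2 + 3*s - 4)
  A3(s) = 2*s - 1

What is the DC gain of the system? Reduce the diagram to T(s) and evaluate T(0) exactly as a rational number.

The answer is 2.

Reasoning:
1. combine A2, A3 in parallel, giving (2*s^3 + 5*s^2 - 11*s + 2)/(s^2 + 3*s - 4)
2. apply the feedback formula to A1, (A2+A3), giving (2*s^2 + 6*s - 8)/(5*s^3 + 15*s^2 - 20*s - 4)
That last expression is T(s); at s = 0 only the constant terms survive, so T(0) = -8/(-4) = 2.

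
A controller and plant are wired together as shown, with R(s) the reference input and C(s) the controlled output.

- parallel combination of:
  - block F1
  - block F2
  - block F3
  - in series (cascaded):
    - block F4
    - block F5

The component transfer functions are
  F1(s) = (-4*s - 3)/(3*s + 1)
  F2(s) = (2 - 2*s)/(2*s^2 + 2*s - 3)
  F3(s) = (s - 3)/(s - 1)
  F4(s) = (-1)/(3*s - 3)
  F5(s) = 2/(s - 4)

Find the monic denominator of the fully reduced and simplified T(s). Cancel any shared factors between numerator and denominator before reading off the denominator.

(1) multiply F4, F5 (series) = (-2)/(3*s^2 - 15*s + 12)
(2) sum the parallel branches F1, F2, F3, (F4*F5) = (-6*s^5 - 42*s^4 + 249*s^3 + 53*s^2 - 220*s + 30)/(18*s^5 - 66*s^4 - 69*s^3 + 192*s^2 - 39*s - 36)
No further cancellation is possible in the step-2 result, so that is T(s). Its denominator becomes monic after dividing by the leading coefficient 18.

Final answer: s^5 - 11*s^4/3 - 23*s^3/6 + 32*s^2/3 - 13*s/6 - 2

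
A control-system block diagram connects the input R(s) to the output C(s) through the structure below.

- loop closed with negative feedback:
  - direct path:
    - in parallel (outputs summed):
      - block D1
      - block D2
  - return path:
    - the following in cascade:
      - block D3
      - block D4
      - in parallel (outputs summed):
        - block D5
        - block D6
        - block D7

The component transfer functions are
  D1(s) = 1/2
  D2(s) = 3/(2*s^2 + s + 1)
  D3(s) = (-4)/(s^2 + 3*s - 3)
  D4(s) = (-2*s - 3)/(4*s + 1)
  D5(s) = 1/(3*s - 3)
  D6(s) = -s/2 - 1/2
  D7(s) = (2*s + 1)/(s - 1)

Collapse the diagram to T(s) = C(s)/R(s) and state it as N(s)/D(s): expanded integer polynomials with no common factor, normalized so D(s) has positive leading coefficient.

1. sum the parallel branches D1, D2 = (2*s^2 + s + 7)/(4*s^2 + 2*s + 2)
2. add D5, D6, D7 (parallel) = (-3*s^2 + 12*s + 11)/(6*s - 6)
3. reduce the series chain D3, D4, (D5+D6+D7) = (-12*s^3 + 30*s^2 + 116*s + 66)/(12*s^4 + 27*s^3 - 66*s^2 + 18*s + 9)
4. collapse the loop ((D1+D2) forward, (D3*D4*(D5+D6+D7)) return), giving the overall T(s)

Final answer: (24*s^6 + 66*s^5 - 21*s^4 + 159*s^3 - 426*s^2 + 135*s + 63)/(48*s^6 + 108*s^5 - 138*s^4 + 172*s^3 + 398*s^2 + 932*s + 480)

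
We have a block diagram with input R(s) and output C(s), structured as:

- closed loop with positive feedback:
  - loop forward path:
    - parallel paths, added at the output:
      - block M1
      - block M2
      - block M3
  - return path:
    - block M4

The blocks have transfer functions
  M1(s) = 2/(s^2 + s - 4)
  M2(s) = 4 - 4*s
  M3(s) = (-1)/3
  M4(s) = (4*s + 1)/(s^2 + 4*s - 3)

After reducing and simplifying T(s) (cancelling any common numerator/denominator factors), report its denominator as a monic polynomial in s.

1. combine M1, M2, M3 in parallel, giving (-12*s^3 - s^2 + 59*s - 38)/(3*s^2 + 3*s - 12)
2. apply the feedback formula to (M1+M2+M3), M4, giving (-12*s^5 - 49*s^4 + 91*s^3 + 201*s^2 - 329*s + 114)/(51*s^4 + 31*s^3 - 244*s^2 + 36*s + 74)
That last expression is T(s), already simplified. Scaling its denominator by 1/51 (the reciprocal of the leading coefficient) yields the monic denominator.

Hence the answer: s^4 + 31*s^3/51 - 244*s^2/51 + 12*s/17 + 74/51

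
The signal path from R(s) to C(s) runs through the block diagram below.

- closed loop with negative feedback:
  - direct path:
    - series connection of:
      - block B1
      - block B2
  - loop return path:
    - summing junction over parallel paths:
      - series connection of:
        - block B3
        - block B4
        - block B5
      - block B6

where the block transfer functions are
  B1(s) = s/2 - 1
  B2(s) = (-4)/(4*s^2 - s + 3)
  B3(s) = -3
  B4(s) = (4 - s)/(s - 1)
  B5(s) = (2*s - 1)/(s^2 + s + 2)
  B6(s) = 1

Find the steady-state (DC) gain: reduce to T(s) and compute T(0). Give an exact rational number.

The answer is -4/17.

Reasoning:
Step 1 - series reduction of B1, B2 = (4 - 2*s)/(4*s^2 - s + 3)
Step 2 - multiply B3, B4, B5 (series) = (6*s^2 - 27*s + 12)/(s^3 + s - 2)
Step 3 - reduce the parallel group (B3*B4*B5), B6 = (s^3 + 6*s^2 - 26*s + 10)/(s^3 + s - 2)
Step 4 - collapse the loop ((B1*B2) forward, ((B3*B4*B5)+B6) return) = (-2*s^4 + 4*s^3 - 2*s^2 + 8*s - 8)/(4*s^5 - 3*s^4 - s^3 + 67*s^2 - 119*s + 34)
DC gain: substitute s = 0 into T(s) from step 4: T(0) = -8/34 = -4/17.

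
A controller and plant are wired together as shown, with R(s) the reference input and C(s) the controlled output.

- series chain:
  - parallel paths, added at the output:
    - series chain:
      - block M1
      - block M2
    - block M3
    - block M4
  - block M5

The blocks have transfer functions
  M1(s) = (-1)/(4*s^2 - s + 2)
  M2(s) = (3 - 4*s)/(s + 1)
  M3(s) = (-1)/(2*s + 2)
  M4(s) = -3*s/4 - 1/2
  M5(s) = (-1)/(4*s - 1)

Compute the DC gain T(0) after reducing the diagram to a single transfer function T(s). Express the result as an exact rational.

(1) combine M1, M2 in series: (4*s - 3)/(4*s^3 + 3*s^2 + s + 2)
(2) reduce the parallel group (M1*M2), M3, M4: (-12*s^4 - 17*s^3 - 17*s^2 + 10*s - 20)/(16*s^3 + 12*s^2 + 4*s + 8)
(3) series reduction of ((M1*M2)+M3+M4), M5: (12*s^4 + 17*s^3 + 17*s^2 - 10*s + 20)/(64*s^4 + 32*s^3 + 4*s^2 + 28*s - 8)
The step-3 result is T(s). Setting s = 0: T(0) = 20/(-8) = -5/2.

Hence the answer: -5/2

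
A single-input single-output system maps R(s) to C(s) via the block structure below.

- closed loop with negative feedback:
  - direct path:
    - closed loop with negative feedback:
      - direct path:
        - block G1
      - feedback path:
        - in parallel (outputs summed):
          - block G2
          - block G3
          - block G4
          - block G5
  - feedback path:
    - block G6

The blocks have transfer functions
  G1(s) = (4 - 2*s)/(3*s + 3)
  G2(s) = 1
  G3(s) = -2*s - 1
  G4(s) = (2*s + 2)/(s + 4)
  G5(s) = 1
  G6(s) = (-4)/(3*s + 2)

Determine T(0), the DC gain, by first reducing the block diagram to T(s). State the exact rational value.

The answer is 4.

Reasoning:
1. sum the parallel branches G2, G3, G4, G5 gives (-2*s^2 - 5*s + 6)/(s + 4)
2. collapse the loop (G1 forward, (G2+G3+G4+G5) return) gives (-2*s^2 - 4*s + 16)/(4*s^3 + 5*s^2 - 17*s + 36)
3. close the feedback loop around [G1/(1+G1*(G2+G3+G4+G5))], G6 gives (-6*s^3 - 16*s^2 + 40*s + 32)/(12*s^4 + 23*s^3 - 33*s^2 + 90*s + 8)
That last expression is T(s); at s = 0 only the constant terms survive, so T(0) = 32/8 = 4.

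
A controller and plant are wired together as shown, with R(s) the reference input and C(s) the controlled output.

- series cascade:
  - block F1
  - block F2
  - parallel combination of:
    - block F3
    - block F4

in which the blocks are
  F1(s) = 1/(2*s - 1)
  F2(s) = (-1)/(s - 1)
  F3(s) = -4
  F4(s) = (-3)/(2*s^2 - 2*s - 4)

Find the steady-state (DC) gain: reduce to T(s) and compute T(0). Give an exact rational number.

First reduce the diagram to T(s).

Step 1 - combine F3, F4 in parallel = (-8*s^2 + 8*s + 13)/(2*s^2 - 2*s - 4)
Step 2 - series reduction of F1, F2, (F3+F4) = (8*s^2 - 8*s - 13)/(4*s^4 - 10*s^3 + 10*s - 4)
The step-2 result is T(s). Setting s = 0: T(0) = -13/(-4) = 13/4.

Answer: 13/4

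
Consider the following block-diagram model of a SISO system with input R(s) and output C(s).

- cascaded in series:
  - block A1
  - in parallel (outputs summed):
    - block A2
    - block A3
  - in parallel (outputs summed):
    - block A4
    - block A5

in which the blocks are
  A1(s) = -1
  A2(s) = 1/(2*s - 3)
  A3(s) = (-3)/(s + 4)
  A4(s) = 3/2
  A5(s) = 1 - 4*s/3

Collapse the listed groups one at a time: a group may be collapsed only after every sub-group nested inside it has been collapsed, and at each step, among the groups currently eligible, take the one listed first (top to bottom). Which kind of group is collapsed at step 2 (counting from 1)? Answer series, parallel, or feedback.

Step 1. add A2, A3 (parallel)
Step 2. parallel reduction of A4, A5
Step 3. series reduction of A1, (A2+A3), (A4+A5)
So the answer for step 2 is parallel.

Final answer: parallel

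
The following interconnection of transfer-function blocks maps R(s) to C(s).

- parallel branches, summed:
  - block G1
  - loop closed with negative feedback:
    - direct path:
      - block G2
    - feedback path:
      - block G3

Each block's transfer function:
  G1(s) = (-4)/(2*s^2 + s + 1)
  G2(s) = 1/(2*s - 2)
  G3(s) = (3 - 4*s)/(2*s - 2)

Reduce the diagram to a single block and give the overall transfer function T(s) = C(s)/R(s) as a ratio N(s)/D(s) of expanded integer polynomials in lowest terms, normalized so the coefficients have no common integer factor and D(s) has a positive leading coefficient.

The answer is (4*s^3 - 18*s^2 + 48*s - 30)/(8*s^4 - 20*s^3 + 6*s^2 - 5*s + 7).

Reasoning:
(1) collapse the loop (G2 forward, G3 return); result (2*s - 2)/(4*s^2 - 12*s + 7)
(2) sum the parallel branches G1, [G2/(1+G2*G3)], giving the overall T(s)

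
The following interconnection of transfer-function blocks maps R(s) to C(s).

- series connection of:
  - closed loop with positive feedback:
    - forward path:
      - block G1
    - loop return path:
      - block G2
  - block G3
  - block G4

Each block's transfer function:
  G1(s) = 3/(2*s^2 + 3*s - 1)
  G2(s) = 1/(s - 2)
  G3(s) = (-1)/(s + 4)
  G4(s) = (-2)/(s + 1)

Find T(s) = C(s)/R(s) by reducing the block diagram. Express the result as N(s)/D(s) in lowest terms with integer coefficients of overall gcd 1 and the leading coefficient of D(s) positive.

(1) reduce the feedback loop with forward G1 and return G2 gives (3*s - 6)/(2*s^3 - s^2 - 7*s - 1)
(2) series reduction of [G1/(1-G1*G2)], G3, G4 - this is the overall T(s), already in the required normalized form

Hence the answer: (6*s - 12)/(2*s^5 + 9*s^4 - 4*s^3 - 40*s^2 - 33*s - 4)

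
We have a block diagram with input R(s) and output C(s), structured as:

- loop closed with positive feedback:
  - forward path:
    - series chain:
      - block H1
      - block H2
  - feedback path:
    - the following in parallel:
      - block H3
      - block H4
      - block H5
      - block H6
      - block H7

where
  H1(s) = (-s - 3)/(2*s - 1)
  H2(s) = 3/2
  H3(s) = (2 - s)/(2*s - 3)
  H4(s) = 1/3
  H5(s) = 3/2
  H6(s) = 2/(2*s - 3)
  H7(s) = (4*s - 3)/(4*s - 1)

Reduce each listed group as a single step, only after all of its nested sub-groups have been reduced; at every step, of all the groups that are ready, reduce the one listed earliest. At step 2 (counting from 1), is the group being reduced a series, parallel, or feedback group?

Step 1: reduce the series chain H1, H2
Step 2: reduce the parallel group H3, H4, H5, H6, H7
Step 3: close the feedback loop around (H1*H2), (H3+H4+H5+H6+H7)
The group at step 2 is a parallel group.

Answer: parallel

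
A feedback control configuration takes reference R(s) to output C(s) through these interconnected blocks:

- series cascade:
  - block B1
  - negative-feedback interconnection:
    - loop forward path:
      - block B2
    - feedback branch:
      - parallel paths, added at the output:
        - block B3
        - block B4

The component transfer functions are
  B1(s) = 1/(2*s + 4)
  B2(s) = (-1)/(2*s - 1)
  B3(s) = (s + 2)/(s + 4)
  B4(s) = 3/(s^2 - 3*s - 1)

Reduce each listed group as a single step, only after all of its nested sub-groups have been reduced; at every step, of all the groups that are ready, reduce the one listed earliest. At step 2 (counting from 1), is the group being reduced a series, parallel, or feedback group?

(1) combine B3, B4 in parallel
(2) apply the feedback formula to B2, (B3+B4)
(3) cascade B1, [B2/(1+B2*(B3+B4))]
So the answer for step 2 is feedback.

Therefore the answer is feedback.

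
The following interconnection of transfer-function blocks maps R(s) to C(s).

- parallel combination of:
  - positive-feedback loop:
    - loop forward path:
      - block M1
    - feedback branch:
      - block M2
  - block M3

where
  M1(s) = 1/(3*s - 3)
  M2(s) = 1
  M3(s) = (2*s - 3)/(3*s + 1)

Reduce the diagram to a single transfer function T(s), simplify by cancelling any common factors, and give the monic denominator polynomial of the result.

First reduce the diagram to T(s).

Step 1 - close the feedback loop around M1, M2 -> 1/(3*s - 4)
Step 2 - combine [M1/(1-M1*M2)], M3 in parallel -> (6*s^2 - 14*s + 13)/(9*s^2 - 9*s - 4)
T(s) is the step-2 result (common factors already cancelled). Leading coefficient of the denominator: 9. Divide through by 9 for the monic polynomial.

Answer: s^2 - s - 4/9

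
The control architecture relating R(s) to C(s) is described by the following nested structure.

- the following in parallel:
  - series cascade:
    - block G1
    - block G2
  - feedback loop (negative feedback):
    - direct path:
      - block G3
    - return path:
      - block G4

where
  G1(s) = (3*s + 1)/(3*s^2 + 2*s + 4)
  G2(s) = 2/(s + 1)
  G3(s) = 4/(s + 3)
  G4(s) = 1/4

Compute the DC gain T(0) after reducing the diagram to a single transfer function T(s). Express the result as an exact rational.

[1] cascade G1, G2 = (6*s + 2)/(3*s^3 + 5*s^2 + 6*s + 4)
[2] reduce the feedback loop with forward G3 and return G4 = 4/(s + 4)
[3] sum the parallel branches (G1*G2), [G3/(1+G3*G4)] = (12*s^3 + 26*s^2 + 50*s + 24)/(3*s^4 + 17*s^3 + 26*s^2 + 28*s + 16)
DC gain: substitute s = 0 into T(s) from step 3: T(0) = 24/16 = 3/2.

Answer: 3/2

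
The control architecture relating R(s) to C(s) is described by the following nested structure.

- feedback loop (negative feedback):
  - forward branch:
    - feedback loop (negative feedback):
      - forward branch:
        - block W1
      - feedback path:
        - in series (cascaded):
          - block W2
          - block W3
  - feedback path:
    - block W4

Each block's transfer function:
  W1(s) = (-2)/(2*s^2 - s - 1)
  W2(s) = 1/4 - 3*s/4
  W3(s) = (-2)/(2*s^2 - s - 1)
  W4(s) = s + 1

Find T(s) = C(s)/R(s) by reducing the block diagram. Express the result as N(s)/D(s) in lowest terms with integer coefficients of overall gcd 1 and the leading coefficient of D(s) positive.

(1) reduce the series chain W2, W3: (3*s - 1)/(4*s^2 - 2*s - 2)
(2) close the feedback loop around W1, (W2*W3): (-4*s^2 + 2*s + 2)/(4*s^4 - 4*s^3 - 3*s^2 - s + 2)
(3) apply the feedback formula to [W1/(1+W1*(W2*W3))], W4 - this is the overall T(s), already in the required normalized form

Answer: (-4*s^2 + 2*s + 2)/(4*s^4 - 8*s^3 - 5*s^2 + 3*s + 4)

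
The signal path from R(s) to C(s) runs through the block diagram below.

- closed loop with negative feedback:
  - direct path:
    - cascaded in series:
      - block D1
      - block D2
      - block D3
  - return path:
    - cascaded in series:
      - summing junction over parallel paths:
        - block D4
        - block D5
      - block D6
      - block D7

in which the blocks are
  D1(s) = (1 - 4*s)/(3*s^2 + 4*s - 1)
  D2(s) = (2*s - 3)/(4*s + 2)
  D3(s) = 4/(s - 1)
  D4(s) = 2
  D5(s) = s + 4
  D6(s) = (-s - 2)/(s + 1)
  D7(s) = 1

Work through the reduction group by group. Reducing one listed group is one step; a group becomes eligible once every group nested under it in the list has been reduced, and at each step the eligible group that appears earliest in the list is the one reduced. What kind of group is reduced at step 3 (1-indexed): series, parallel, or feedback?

Step 1. cascade D1, D2, D3
Step 2. parallel reduction of D4, D5
Step 3. multiply (D4+D5), D6, D7 (series)
Step 4. close the feedback loop around (D1*D2*D3), ((D4+D5)*D6*D7)
Step 3: series.

Hence the answer: series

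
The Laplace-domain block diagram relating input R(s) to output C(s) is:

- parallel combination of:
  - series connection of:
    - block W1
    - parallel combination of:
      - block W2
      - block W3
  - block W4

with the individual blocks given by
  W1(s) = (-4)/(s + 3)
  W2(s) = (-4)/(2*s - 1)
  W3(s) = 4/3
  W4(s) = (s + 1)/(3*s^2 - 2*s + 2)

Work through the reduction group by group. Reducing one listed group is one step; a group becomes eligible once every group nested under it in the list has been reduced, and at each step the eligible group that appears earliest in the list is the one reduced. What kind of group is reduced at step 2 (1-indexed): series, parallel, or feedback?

Reducing step by step:

Step 1 - parallel reduction of W2, W3
Step 2 - combine W1, (W2+W3) in series
Step 3 - reduce the parallel group (W1*(W2+W3)), W4
At step 2 the group reduced is series.

Answer: series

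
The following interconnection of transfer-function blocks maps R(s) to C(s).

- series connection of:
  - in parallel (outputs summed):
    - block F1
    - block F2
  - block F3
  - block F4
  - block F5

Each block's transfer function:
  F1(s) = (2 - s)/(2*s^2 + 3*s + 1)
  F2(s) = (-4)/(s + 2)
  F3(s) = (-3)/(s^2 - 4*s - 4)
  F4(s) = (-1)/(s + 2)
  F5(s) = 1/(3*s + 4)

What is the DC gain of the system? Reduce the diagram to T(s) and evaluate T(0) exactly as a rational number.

Step 1 - add F1, F2 (parallel), giving (-9*s^2 - 12*s)/(2*s^3 + 7*s^2 + 7*s + 2)
Step 2 - series reduction of (F1+F2), F3, F4, F5, giving (-9*s)/(2*s^6 + 3*s^5 - 31*s^4 - 112*s^3 - 144*s^2 - 80*s - 16)
The step-2 result is T(s). Setting s = 0: T(0) = 0/(-16) = 0.

Final answer: 0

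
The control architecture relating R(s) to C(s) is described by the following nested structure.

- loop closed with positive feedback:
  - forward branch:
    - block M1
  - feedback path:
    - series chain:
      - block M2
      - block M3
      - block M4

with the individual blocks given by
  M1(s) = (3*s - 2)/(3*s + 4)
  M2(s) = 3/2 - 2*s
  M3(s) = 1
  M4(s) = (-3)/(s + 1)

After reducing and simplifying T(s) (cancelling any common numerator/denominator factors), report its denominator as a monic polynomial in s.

Reducing step by step:

1. reduce the series chain M2, M3, M4 -> (12*s - 9)/(2*s + 2)
2. close the feedback loop around M1, (M2*M3*M4) -> (-6*s^2 - 2*s + 4)/(30*s^2 - 65*s + 10)
The result of step 2 is T(s) in lowest terms. Its denominator has leading coefficient 30; dividing the denominator through by 30 makes it monic.

Answer: s^2 - 13*s/6 + 1/3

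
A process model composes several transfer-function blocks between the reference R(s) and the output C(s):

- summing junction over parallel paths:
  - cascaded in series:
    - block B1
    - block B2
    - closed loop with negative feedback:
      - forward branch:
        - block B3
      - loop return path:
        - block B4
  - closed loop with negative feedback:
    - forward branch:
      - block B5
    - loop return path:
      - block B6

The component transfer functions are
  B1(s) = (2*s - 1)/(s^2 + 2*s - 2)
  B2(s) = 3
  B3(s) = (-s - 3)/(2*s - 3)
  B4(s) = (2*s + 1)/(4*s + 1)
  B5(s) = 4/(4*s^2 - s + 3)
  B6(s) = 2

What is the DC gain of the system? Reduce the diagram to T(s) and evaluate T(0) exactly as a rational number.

First reduce the diagram to T(s).

Step 1: feedback reduction of B3, B4: (-4*s^2 - 13*s - 3)/(6*s^2 - 17*s - 6)
Step 2: cascade B1, B2, [B3/(1+B3*B4)]: (-24*s^3 - 66*s^2 + 21*s + 9)/(6*s^4 - 5*s^3 - 52*s^2 + 22*s + 12)
Step 3: collapse the loop (B5 forward, B6 return): 4/(4*s^2 - s + 11)
Step 4: parallel reduction of (B1*B2*[B3/(1+B3*B4)]), [B5/(1+B5*B6)]: (-96*s^5 - 216*s^4 - 134*s^3 - 919*s^2 + 310*s + 147)/(24*s^6 - 26*s^5 - 137*s^4 + 85*s^3 - 546*s^2 + 230*s + 132)
Evaluating the step-4 result (the overall T(s)) at s = 0 gives T(0) = 147/132 = 49/44.

Answer: 49/44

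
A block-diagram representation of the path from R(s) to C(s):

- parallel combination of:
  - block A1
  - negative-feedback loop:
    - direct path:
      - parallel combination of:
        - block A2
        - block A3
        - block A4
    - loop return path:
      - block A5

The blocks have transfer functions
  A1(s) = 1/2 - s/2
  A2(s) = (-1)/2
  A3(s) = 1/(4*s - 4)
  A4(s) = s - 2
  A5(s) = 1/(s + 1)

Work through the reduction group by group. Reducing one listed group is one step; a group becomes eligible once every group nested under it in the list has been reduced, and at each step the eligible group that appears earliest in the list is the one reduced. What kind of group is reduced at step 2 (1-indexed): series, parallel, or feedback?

Answer: feedback

Working:
(1) add A2, A3, A4 (parallel)
(2) feedback reduction of (A2+A3+A4), A5
(3) combine A1, [(A2+A3+A4)/(1+(A2+A3+A4)*A5)] in parallel
At step 2 the group reduced is feedback.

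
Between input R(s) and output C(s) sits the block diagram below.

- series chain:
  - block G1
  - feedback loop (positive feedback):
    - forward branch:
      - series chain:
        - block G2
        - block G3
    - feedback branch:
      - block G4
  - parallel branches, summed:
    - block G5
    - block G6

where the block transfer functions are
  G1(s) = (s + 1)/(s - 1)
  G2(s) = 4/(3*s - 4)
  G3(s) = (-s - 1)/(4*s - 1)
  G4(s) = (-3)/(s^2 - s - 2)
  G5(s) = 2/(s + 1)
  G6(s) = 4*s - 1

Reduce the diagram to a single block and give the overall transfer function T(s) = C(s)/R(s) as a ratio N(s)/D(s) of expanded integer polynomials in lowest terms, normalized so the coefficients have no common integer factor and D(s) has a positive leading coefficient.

[1] series reduction of G2, G3 gives (-4*s - 4)/(12*s^2 - 19*s + 4)
[2] apply the feedback formula to (G2*G3), G4 gives (-4*s^2 + 4*s + 8)/(12*s^3 - 43*s^2 + 42*s - 20)
[3] reduce the parallel group G5, G6 gives (4*s^2 + 3*s + 1)/(s + 1)
[4] cascade G1, [(G2*G3)/(1-(G2*G3)*G4)], (G5+G6) - this is the overall T(s), already in the required normalized form

Hence the answer: (-16*s^4 + 4*s^3 + 40*s^2 + 28*s + 8)/(12*s^4 - 55*s^3 + 85*s^2 - 62*s + 20)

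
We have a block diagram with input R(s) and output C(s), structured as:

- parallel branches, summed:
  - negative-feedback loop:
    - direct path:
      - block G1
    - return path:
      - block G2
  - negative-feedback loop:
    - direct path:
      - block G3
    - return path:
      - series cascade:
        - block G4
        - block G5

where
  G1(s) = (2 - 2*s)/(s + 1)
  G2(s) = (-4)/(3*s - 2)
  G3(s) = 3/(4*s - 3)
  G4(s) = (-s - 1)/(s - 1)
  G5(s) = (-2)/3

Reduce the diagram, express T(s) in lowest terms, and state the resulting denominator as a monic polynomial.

Reducing step by step:

(1) close the feedback loop around G1, G2: (-6*s^2 + 10*s - 4)/(3*s^2 + 9*s - 10)
(2) reduce the series chain G4, G5: (2*s + 2)/(3*s - 3)
(3) collapse the loop (G3 forward, (G4*G5) return): (3*s - 3)/(4*s^2 - 5*s + 5)
(4) sum the parallel branches [G1/(1+G1*G2)], [G3/(1+G3*(G4*G5))]: (-24*s^4 + 79*s^3 - 78*s^2 + 13*s + 10)/(12*s^4 + 21*s^3 - 70*s^2 + 95*s - 50)
T(s) is the step-4 result (common factors already cancelled). Leading coefficient of the denominator: 12. Divide through by 12 for the monic polynomial.

Answer: s^4 + 7*s^3/4 - 35*s^2/6 + 95*s/12 - 25/6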